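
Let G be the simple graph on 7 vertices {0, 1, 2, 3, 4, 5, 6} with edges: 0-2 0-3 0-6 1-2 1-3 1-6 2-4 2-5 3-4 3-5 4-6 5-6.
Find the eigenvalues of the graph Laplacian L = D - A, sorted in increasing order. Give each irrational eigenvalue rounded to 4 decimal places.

[0, 3, 3, 3, 4, 4, 7]

With the vertex order [0, 1, 2, 3, 4, 5, 6], the degrees are [3, 3, 4, 4, 3, 3, 4], giving D = diag(3, 3, 4, 4, 3, 3, 4) and L = D - A. Since every row of L sums to 0, the all-ones vector is in the kernel and 0 is an eigenvalue. The eigenvalues sum to 24, which equals trace(L) = 2|E|. By the matrix-tree theorem the graph has (1/7) * product of the nonzero eigenvalues = 432 spanning trees.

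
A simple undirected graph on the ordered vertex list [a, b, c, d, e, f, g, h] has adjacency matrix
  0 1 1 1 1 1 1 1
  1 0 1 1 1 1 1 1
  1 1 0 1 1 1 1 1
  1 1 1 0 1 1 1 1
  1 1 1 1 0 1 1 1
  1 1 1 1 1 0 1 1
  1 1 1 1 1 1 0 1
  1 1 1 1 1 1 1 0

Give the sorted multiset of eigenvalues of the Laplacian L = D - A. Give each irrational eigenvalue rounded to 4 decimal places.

With the vertex order [a, b, c, d, e, f, g, h], the degrees are [7, 7, 7, 7, 7, 7, 7, 7], giving D = diag(7, 7, 7, 7, 7, 7, 7, 7) and L = D - A. L is symmetric positive semidefinite, so every eigenvalue is real and nonnegative. The single zero eigenvalue shows the graph is connected. By the matrix-tree theorem the graph has (1/8) * product of the nonzero eigenvalues = 262144 spanning trees.

[0, 8, 8, 8, 8, 8, 8, 8]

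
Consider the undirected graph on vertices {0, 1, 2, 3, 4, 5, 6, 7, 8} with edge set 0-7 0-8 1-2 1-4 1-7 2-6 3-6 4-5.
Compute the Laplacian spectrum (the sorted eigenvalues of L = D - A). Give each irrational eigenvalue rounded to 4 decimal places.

With the vertex order [0, 1, 2, 3, 4, 5, 6, 7, 8], the degrees are [2, 3, 2, 1, 2, 1, 2, 2, 1], giving D = diag(2, 3, 2, 1, 2, 1, 2, 2, 1) and L = D - A. L is symmetric positive semidefinite, so every eigenvalue is real and nonnegative. By the matrix-tree theorem the graph has (1/9) * product of the nonzero eigenvalues = 1 spanning tree.

[0, 0.1981, 0.3004, 1, 1.5550, 2.2391, 3, 3.2470, 4.4605]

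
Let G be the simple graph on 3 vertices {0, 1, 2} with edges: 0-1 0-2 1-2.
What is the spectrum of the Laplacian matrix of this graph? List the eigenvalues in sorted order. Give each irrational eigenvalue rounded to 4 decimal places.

[0, 3, 3]

With the vertex order [0, 1, 2], the degrees are [2, 2, 2], giving D = diag(2, 2, 2) and L = D - A. Diagonalising L (or applying a numerical eigensolver to the 3x3 matrix) gives the spectrum above. The eigenvalues sum to 6, which equals trace(L) = 2|E|. By the matrix-tree theorem the graph has (1/3) * product of the nonzero eigenvalues = 3 spanning trees.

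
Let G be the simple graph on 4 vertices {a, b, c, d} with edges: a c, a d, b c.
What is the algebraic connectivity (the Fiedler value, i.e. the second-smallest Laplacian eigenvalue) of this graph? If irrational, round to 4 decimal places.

Reading degrees in the order [a, b, c, d] gives [2, 1, 2, 1]; set D = diag(2, 1, 2, 1) and form L = D - A. Computing the eigenvalues of L and sorting gives [0, 0.5858, 2, 3.4142]. The Fiedler value lambda_2 = 0.5858 is strictly positive, so the graph is connected. The largest eigenvalue, 3.4142, is at most the vertex count 4. There is one zero in the spectrum, matching the 1 component.

0.5858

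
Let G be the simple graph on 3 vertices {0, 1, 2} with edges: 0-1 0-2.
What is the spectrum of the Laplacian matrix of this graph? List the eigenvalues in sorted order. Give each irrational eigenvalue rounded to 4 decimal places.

Reading degrees in the order [0, 1, 2] gives [2, 1, 1]; set D = diag(2, 1, 1) and form L = D - A. The multiplicity of 0 as a Laplacian eigenvalue equals the number of connected components. The single zero eigenvalue shows the graph is connected. The largest eigenvalue, 3, is at most the vertex count 3.

[0, 1, 3]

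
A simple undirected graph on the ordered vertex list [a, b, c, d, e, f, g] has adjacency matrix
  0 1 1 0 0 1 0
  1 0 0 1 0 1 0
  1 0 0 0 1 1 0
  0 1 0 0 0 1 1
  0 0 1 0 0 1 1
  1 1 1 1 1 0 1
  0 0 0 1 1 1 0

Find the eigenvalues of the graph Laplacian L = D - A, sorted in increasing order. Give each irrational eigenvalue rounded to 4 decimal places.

[0, 2, 2, 4, 4, 5, 7]

Each diagonal entry of L is the vertex degree and each off-diagonal entry is -1 where an edge is present, 0 otherwise; in the order [a, b, c, d, e, f, g] the diagonal is [3, 3, 3, 3, 3, 6, 3]. Since every row of L sums to 0, the all-ones vector is in the kernel and 0 is an eigenvalue. By the matrix-tree theorem the graph has (1/7) * product of the nonzero eigenvalues = 320 spanning trees.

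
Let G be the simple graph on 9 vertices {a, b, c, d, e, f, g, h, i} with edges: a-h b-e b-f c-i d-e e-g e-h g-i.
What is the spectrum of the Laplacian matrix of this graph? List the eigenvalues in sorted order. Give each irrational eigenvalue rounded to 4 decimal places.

[0, 0.2398, 0.3820, 0.7199, 1.4240, 2.2032, 2.6180, 3.1692, 5.2439]

Each diagonal entry of L is the vertex degree and each off-diagonal entry is -1 where an edge is present, 0 otherwise; in the order [a, b, c, d, e, f, g, h, i] the diagonal is [1, 2, 1, 1, 4, 1, 2, 2, 2]. The multiplicity of 0 as a Laplacian eigenvalue equals the number of connected components. The single zero eigenvalue shows the graph is connected. The eigenvalues sum to 16, which equals trace(L) = 2|E|.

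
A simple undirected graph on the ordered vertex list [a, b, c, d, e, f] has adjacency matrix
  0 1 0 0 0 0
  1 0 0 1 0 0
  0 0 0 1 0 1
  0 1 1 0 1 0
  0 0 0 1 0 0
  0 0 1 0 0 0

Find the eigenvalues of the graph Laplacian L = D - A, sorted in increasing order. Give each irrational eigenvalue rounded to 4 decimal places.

With the vertex order [a, b, c, d, e, f], the degrees are [1, 2, 2, 3, 1, 1], giving D = diag(1, 2, 2, 3, 1, 1) and L = D - A. Diagonalising L (or applying a numerical eigensolver to the 6x6 matrix) gives the spectrum above. The largest eigenvalue, 4.3028, is at most the vertex count 6. There is one zero in the spectrum, matching the 1 component.

[0, 0.3820, 0.6972, 2, 2.6180, 4.3028]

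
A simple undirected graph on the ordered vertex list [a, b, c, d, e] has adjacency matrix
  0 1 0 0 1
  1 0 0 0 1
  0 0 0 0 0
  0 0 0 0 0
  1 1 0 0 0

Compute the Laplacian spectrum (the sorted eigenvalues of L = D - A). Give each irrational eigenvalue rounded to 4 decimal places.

Reading degrees in the order [a, b, c, d, e] gives [2, 2, 0, 0, 2]; set D = diag(2, 2, 0, 0, 2) and form L = D - A. Diagonalising L (or applying a numerical eigensolver to the 5x5 matrix) gives the spectrum above. The 3 zero eigenvalues correspond to the 3 connected components. The eigenvalues sum to 6, which equals trace(L) = 2|E|.

[0, 0, 0, 3, 3]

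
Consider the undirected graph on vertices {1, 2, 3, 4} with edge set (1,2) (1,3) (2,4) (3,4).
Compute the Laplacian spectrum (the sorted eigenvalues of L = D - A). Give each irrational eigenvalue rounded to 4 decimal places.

[0, 2, 2, 4]

Reading degrees in the order [1, 2, 3, 4] gives [2, 2, 2, 2]; set D = diag(2, 2, 2, 2) and form L = D - A. The multiplicity of 0 as a Laplacian eigenvalue equals the number of connected components. The single zero eigenvalue shows the graph is connected. The largest eigenvalue, 4, is at most the vertex count 4. The eigenvalues sum to 8, which equals trace(L) = 2|E|.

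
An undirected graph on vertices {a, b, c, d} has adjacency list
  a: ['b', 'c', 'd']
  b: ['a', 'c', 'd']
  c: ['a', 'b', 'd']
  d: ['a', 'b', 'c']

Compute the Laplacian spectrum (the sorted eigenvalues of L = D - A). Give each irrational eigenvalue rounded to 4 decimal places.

[0, 4, 4, 4]

With the vertex order [a, b, c, d], the degrees are [3, 3, 3, 3], giving D = diag(3, 3, 3, 3) and L = D - A. The multiplicity of 0 as a Laplacian eigenvalue equals the number of connected components. There is one zero in the spectrum, matching the 1 component. The eigenvalues sum to 12, which equals trace(L) = 2|E|.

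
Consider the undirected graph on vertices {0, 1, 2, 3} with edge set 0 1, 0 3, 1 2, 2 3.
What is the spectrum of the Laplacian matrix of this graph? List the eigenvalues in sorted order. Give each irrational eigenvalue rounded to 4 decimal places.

[0, 2, 2, 4]

With the vertex order [0, 1, 2, 3], the degrees are [2, 2, 2, 2], giving D = diag(2, 2, 2, 2) and L = D - A. Diagonalising L (or applying a numerical eigensolver to the 4x4 matrix) gives the spectrum above. The single zero eigenvalue shows the graph is connected. The eigenvalues sum to 8, which equals trace(L) = 2|E|.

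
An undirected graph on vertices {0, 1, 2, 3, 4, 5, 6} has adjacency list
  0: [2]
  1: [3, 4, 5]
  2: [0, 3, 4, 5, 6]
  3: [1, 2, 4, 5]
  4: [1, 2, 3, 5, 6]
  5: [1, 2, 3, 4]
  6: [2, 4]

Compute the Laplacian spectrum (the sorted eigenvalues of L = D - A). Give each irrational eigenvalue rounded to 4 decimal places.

Reading degrees in the order [0, 1, 2, 3, 4, 5, 6] gives [1, 3, 5, 4, 5, 4, 2]; set D = diag(1, 3, 5, 4, 5, 4, 2) and form L = D - A. Diagonalising L (or applying a numerical eigensolver to the 7x7 matrix) gives the spectrum above. The single zero eigenvalue shows the graph is connected. The eigenvalues sum to 24, which equals trace(L) = 2|E|.

[0, 0.9399, 1.8582, 3.9657, 5, 5.9247, 6.3115]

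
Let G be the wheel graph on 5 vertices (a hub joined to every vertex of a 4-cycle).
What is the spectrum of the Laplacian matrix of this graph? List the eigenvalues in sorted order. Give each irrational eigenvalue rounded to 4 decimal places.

[0, 3, 3, 5, 5]

The graph has 5 vertices and degree multiset [4, 3, 3, 3, 3]; D is the diagonal matrix of degrees and L = D - A. Since every row of L sums to 0, the all-ones vector is in the kernel and 0 is an eigenvalue. The single zero eigenvalue shows the graph is connected. The eigenvalues sum to 16, which equals trace(L) = 2|E|.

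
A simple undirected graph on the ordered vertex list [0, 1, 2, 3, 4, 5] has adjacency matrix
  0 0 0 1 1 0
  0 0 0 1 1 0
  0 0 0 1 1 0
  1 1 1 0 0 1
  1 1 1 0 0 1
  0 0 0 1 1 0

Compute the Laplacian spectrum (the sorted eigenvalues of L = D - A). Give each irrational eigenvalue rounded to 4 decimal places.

Each diagonal entry of L is the vertex degree and each off-diagonal entry is -1 where an edge is present, 0 otherwise; in the order [0, 1, 2, 3, 4, 5] the diagonal is [2, 2, 2, 4, 4, 2]. The multiplicity of 0 as a Laplacian eigenvalue equals the number of connected components.

[0, 2, 2, 2, 4, 6]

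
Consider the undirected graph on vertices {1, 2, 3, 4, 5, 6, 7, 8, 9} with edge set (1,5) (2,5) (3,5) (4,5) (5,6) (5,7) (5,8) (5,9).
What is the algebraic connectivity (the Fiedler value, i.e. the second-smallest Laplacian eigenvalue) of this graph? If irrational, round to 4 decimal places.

Each diagonal entry of L is the vertex degree and each off-diagonal entry is -1 where an edge is present, 0 otherwise; in the order [1, 2, 3, 4, 5, 6, 7, 8, 9] the diagonal is [1, 1, 1, 1, 8, 1, 1, 1, 1]. The smallest Laplacian eigenvalue is always 0. The next one, lambda_2 = 1, measures how hard the graph is to disconnect: larger values mean better connectivity. The eigenvalues sum to 16, which equals trace(L) = 2|E|.

1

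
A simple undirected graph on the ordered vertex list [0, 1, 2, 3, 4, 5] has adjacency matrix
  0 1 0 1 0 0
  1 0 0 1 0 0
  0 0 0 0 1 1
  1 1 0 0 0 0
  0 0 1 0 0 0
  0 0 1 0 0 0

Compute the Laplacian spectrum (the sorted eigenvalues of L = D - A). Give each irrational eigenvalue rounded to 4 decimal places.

[0, 0, 1, 3, 3, 3]

Reading degrees in the order [0, 1, 2, 3, 4, 5] gives [2, 2, 2, 2, 1, 1]; set D = diag(2, 2, 2, 2, 1, 1) and form L = D - A. L is symmetric positive semidefinite, so every eigenvalue is real and nonnegative. The 2 zero eigenvalues correspond to the 2 connected components. There are 2 zeros in the spectrum, matching the 2 components.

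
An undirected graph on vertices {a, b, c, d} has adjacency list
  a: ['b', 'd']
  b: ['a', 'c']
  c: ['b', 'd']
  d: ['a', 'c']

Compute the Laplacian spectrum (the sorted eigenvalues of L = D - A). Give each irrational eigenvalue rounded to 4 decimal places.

With the vertex order [a, b, c, d], the degrees are [2, 2, 2, 2], giving D = diag(2, 2, 2, 2) and L = D - A. The multiplicity of 0 as a Laplacian eigenvalue equals the number of connected components. By the matrix-tree theorem the graph has (1/4) * product of the nonzero eigenvalues = 4 spanning trees. The largest eigenvalue, 4, is at most the vertex count 4.

[0, 2, 2, 4]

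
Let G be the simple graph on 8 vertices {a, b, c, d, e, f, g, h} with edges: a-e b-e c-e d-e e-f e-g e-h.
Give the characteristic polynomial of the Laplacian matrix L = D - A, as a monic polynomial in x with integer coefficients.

x^8 - 14x^7 + 63x^6 - 140x^5 + 175x^4 - 126x^3 + 49x^2 - 8x

With the vertex order [a, b, c, d, e, f, g, h], the degrees are [1, 1, 1, 1, 7, 1, 1, 1], giving D = diag(1, 1, 1, 1, 7, 1, 1, 1) and L = D - A. Computing det(xI - L) by cofactor expansion (or equivalently via sum-over-permutations) gives x^8 - 14x^7 + 63x^6 - 140x^5 + 175x^4 - 126x^3 + 49x^2 - 8x. Since p(0) = det(-L) = 0, x divides p(x). The eigenvalues sum to 14, which equals trace(L) = 2|E|.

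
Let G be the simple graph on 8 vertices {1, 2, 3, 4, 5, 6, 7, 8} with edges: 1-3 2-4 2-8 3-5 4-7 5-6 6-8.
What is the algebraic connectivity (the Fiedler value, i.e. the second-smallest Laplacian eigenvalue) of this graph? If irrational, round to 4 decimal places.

0.1522

With the vertex order [1, 2, 3, 4, 5, 6, 7, 8], the degrees are [1, 2, 2, 2, 2, 2, 1, 2], giving D = diag(1, 2, 2, 2, 2, 2, 1, 2) and L = D - A. The sorted Laplacian eigenvalues are [0, 0.1522, 0.5858, 1.2346, 2, 2.7654, 3.4142, 3.8478]; the algebraic connectivity is the second entry, 0.1522. The eigenvalues sum to 14, which equals trace(L) = 2|E|. By the matrix-tree theorem the graph has (1/8) * product of the nonzero eigenvalues = 1 spanning tree.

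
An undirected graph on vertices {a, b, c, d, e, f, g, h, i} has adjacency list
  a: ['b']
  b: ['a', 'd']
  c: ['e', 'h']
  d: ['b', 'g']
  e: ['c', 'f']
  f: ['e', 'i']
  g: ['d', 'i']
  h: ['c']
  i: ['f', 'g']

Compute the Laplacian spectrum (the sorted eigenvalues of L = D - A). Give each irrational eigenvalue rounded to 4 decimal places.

Reading degrees in the order [a, b, c, d, e, f, g, h, i] gives [1, 2, 2, 2, 2, 2, 2, 1, 2]; set D = diag(1, 2, 2, 2, 2, 2, 2, 1, 2) and form L = D - A. L is symmetric positive semidefinite, so every eigenvalue is real and nonnegative. There is one zero in the spectrum, matching the 1 component. By the matrix-tree theorem the graph has (1/9) * product of the nonzero eigenvalues = 1 spanning tree.

[0, 0.1206, 0.4679, 1, 1.6527, 2.3473, 3, 3.5321, 3.8794]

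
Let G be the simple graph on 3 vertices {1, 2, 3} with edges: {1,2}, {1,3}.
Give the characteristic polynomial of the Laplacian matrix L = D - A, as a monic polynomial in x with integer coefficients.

Reading degrees in the order [1, 2, 3] gives [2, 1, 1]; set D = diag(2, 1, 1) and form L = D - A. The eigenvalues of L are [0, 1, 3]; the characteristic polynomial is the product of (x - lambda_i), which multiplies out to x^3 - 4x^2 + 3x. Since p(0) = det(-L) = 0, x divides p(x). The eigenvalues sum to 4, which equals trace(L) = 2|E|.

x^3 - 4x^2 + 3x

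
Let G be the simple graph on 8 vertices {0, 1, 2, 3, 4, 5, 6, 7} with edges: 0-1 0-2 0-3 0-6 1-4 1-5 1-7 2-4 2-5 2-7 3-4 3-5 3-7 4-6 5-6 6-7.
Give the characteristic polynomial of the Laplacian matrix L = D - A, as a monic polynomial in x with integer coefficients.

x^8 - 32x^7 + 432x^6 - 3200x^5 + 14080x^4 - 36864x^3 + 53248x^2 - 32768x

Reading degrees in the order [0, 1, 2, 3, 4, 5, 6, 7] gives [4, 4, 4, 4, 4, 4, 4, 4]; set D = diag(4, 4, 4, 4, 4, 4, 4, 4) and form L = D - A. Computing det(xI - L) by cofactor expansion (or equivalently via sum-over-permutations) gives x^8 - 32x^7 + 432x^6 - 3200x^5 + 14080x^4 - 36864x^3 + 53248x^2 - 32768x. Since p(0) = det(-L) = 0, x divides p(x). There is one zero in the spectrum, matching the 1 component. By the matrix-tree theorem the graph has (1/8) * product of the nonzero eigenvalues = 4096 spanning trees.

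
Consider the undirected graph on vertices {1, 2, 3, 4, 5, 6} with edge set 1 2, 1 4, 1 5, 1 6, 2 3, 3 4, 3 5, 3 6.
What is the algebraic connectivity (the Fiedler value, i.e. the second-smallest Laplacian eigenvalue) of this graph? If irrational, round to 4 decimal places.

Each diagonal entry of L is the vertex degree and each off-diagonal entry is -1 where an edge is present, 0 otherwise; in the order [1, 2, 3, 4, 5, 6] the diagonal is [4, 2, 4, 2, 2, 2]. The sorted Laplacian eigenvalues are [0, 2, 2, 2, 4, 6]; the algebraic connectivity is the second entry, 2. The eigenvalues sum to 16, which equals trace(L) = 2|E|.

2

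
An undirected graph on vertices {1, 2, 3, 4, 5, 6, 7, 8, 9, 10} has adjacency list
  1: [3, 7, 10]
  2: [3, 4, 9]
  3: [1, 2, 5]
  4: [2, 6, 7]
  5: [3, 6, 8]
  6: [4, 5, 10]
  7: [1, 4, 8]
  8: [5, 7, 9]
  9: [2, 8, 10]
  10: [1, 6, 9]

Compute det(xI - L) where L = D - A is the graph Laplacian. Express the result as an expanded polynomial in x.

x^10 - 30x^9 + 390x^8 - 2880x^7 + 13305x^6 - 39882x^5 + 77640x^4 - 94800x^3 + 66000x^2 - 20000x

With the vertex order [1, 2, 3, 4, 5, 6, 7, 8, 9, 10], the degrees are [3, 3, 3, 3, 3, 3, 3, 3, 3, 3], giving D = diag(3, 3, 3, 3, 3, 3, 3, 3, 3, 3) and L = D - A. Computing det(xI - L) by cofactor expansion (or equivalently via sum-over-permutations) gives x^10 - 30x^9 + 390x^8 - 2880x^7 + 13305x^6 - 39882x^5 + 77640x^4 - 94800x^3 + 66000x^2 - 20000x. Since p(0) = det(-L) = 0, x divides p(x). The eigenvalues sum to 30, which equals trace(L) = 2|E|.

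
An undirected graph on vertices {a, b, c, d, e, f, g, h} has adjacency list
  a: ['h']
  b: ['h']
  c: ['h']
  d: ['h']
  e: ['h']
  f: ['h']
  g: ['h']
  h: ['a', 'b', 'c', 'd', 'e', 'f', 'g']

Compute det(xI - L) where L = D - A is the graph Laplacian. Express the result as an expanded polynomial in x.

Each diagonal entry of L is the vertex degree and each off-diagonal entry is -1 where an edge is present, 0 otherwise; in the order [a, b, c, d, e, f, g, h] the diagonal is [1, 1, 1, 1, 1, 1, 1, 7]. Computing det(xI - L) by cofactor expansion (or equivalently via sum-over-permutations) gives x^8 - 14x^7 + 63x^6 - 140x^5 + 175x^4 - 126x^3 + 49x^2 - 8x. The coefficient of x^7 equals -trace(L) = -14, matching the sum of degrees. The largest eigenvalue, 8, is at most the vertex count 8.

x^8 - 14x^7 + 63x^6 - 140x^5 + 175x^4 - 126x^3 + 49x^2 - 8x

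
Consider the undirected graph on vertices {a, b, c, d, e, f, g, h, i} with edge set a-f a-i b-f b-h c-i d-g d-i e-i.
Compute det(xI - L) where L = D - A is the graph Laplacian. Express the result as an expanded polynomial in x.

With the vertex order [a, b, c, d, e, f, g, h, i], the degrees are [2, 2, 1, 2, 1, 2, 1, 1, 4], giving D = diag(2, 2, 1, 2, 1, 2, 1, 1, 4) and L = D - A. L has integer entries, so p(x) = det(xI - L) has integer coefficients. Expanding the determinant yields x^9 - 16x^8 + 102x^7 - 336x^6 + 619x^5 - 644x^4 + 363x^3 - 98x^2 + 9x. The constant term is 0 because L is singular (the all-ones vector lies in its kernel). The largest eigenvalue, 5.1743, is at most the vertex count 9.

x^9 - 16x^8 + 102x^7 - 336x^6 + 619x^5 - 644x^4 + 363x^3 - 98x^2 + 9x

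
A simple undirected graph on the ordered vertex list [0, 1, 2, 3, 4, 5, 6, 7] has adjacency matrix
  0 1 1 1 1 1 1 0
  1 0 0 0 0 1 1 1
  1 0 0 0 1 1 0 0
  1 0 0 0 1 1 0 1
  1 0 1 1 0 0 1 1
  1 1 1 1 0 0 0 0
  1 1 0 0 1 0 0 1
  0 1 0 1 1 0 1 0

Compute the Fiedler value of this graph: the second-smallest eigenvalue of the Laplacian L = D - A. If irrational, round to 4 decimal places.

2.4229

With the vertex order [0, 1, 2, 3, 4, 5, 6, 7], the degrees are [6, 4, 3, 4, 5, 4, 4, 4], giving D = diag(6, 4, 3, 4, 5, 4, 4, 4) and L = D - A. Computing the eigenvalues of L and sorting gives [0, 2.4229, 3.5259, 3.5858, 4.8673, 5.8504, 6.4142, 7.3335]. The Fiedler value lambda_2 = 2.4229 is strictly positive, so the graph is connected. The largest eigenvalue, 7.3335, is at most the vertex count 8.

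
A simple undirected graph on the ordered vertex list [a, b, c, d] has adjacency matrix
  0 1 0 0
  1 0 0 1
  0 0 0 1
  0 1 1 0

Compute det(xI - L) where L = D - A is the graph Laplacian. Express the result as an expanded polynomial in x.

x^4 - 6x^3 + 10x^2 - 4x

With the vertex order [a, b, c, d], the degrees are [1, 2, 1, 2], giving D = diag(1, 2, 1, 2) and L = D - A. L has integer entries, so p(x) = det(xI - L) has integer coefficients. Expanding the determinant yields x^4 - 6x^3 + 10x^2 - 4x. The coefficient of x^3 equals -trace(L) = -6, matching the sum of degrees. By the matrix-tree theorem the graph has (1/4) * product of the nonzero eigenvalues = 1 spanning tree.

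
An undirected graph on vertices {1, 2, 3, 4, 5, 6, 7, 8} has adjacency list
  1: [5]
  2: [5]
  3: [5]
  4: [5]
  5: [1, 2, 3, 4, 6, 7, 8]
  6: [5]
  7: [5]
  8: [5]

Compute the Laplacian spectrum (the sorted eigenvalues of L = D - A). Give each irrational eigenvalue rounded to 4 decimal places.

Each diagonal entry of L is the vertex degree and each off-diagonal entry is -1 where an edge is present, 0 otherwise; in the order [1, 2, 3, 4, 5, 6, 7, 8] the diagonal is [1, 1, 1, 1, 7, 1, 1, 1]. Diagonalising L (or applying a numerical eigensolver to the 8x8 matrix) gives the spectrum above. The single zero eigenvalue shows the graph is connected. By the matrix-tree theorem the graph has (1/8) * product of the nonzero eigenvalues = 1 spanning tree. The eigenvalues sum to 14, which equals trace(L) = 2|E|.

[0, 1, 1, 1, 1, 1, 1, 8]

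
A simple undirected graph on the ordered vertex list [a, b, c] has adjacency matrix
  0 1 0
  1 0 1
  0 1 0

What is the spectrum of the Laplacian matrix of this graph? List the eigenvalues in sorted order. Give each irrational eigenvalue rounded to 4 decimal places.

[0, 1, 3]

With the vertex order [a, b, c], the degrees are [1, 2, 1], giving D = diag(1, 2, 1) and L = D - A. Diagonalising L (or applying a numerical eigensolver to the 3x3 matrix) gives the spectrum above. The eigenvalues sum to 4, which equals trace(L) = 2|E|.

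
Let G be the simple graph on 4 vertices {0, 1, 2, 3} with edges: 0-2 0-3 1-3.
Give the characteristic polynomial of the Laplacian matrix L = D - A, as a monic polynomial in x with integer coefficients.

x^4 - 6x^3 + 10x^2 - 4x

Reading degrees in the order [0, 1, 2, 3] gives [2, 1, 1, 2]; set D = diag(2, 1, 1, 2) and form L = D - A. Computing det(xI - L) by cofactor expansion (or equivalently via sum-over-permutations) gives x^4 - 6x^3 + 10x^2 - 4x. The coefficient of x^3 equals -trace(L) = -6, matching the sum of degrees.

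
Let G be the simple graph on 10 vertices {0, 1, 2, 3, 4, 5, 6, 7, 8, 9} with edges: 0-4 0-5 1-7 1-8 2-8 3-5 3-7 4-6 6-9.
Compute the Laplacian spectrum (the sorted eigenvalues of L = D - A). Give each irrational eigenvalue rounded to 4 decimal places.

Reading degrees in the order [0, 1, 2, 3, 4, 5, 6, 7, 8, 9] gives [2, 2, 1, 2, 2, 2, 2, 2, 2, 1]; set D = diag(2, 2, 1, 2, 2, 2, 2, 2, 2, 1) and form L = D - A. Diagonalising L (or applying a numerical eigensolver to the 10x10 matrix) gives the spectrum above. There is one zero in the spectrum, matching the 1 component. By the matrix-tree theorem the graph has (1/10) * product of the nonzero eigenvalues = 1 spanning tree.

[0, 0.0979, 0.3820, 0.8244, 1.3820, 2, 2.6180, 3.1756, 3.6180, 3.9021]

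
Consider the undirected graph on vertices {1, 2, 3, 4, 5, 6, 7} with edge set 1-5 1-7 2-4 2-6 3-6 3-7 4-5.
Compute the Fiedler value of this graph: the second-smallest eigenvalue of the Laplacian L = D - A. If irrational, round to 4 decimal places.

0.7530

With the vertex order [1, 2, 3, 4, 5, 6, 7], the degrees are [2, 2, 2, 2, 2, 2, 2], giving D = diag(2, 2, 2, 2, 2, 2, 2) and L = D - A. Computing the eigenvalues of L and sorting gives [0, 0.7530, 0.7530, 2.4450, 2.4450, 3.8019, 3.8019]. The Fiedler value lambda_2 = 0.7530 is strictly positive, so the graph is connected.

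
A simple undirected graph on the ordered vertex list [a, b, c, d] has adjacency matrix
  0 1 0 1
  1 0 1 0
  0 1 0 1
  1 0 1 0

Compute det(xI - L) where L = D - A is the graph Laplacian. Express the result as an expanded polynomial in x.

With the vertex order [a, b, c, d], the degrees are [2, 2, 2, 2], giving D = diag(2, 2, 2, 2) and L = D - A. Computing det(xI - L) by cofactor expansion (or equivalently via sum-over-permutations) gives x^4 - 8x^3 + 20x^2 - 16x. The constant term is 0 because L is singular (the all-ones vector lies in its kernel). There is one zero in the spectrum, matching the 1 component.

x^4 - 8x^3 + 20x^2 - 16x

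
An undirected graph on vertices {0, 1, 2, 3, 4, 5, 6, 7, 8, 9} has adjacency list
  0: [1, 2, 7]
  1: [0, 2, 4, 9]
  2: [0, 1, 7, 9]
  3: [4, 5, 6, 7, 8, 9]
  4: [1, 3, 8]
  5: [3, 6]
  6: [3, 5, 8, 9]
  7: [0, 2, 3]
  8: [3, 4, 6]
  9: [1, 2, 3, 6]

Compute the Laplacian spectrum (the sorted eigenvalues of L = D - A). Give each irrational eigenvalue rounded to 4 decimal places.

Reading degrees in the order [0, 1, 2, 3, 4, 5, 6, 7, 8, 9] gives [3, 4, 4, 6, 3, 2, 4, 3, 3, 4]; set D = diag(3, 4, 4, 6, 3, 2, 4, 3, 3, 4) and form L = D - A. L is symmetric positive semidefinite, so every eigenvalue is real and nonnegative. The single zero eigenvalue shows the graph is connected. The largest eigenvalue, 7.2832, is at most the vertex count 10. The eigenvalues sum to 36, which equals trace(L) = 2|E|.

[0, 1.0067, 1.8995, 2.8565, 3.1522, 3.8031, 4.7915, 5.5226, 5.6847, 7.2832]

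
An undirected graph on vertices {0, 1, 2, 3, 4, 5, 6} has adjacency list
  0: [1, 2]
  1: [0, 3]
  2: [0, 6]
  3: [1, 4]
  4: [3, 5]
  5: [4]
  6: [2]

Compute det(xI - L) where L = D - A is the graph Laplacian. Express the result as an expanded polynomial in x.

x^7 - 12x^6 + 55x^5 - 120x^4 + 126x^3 - 56x^2 + 7x

With the vertex order [0, 1, 2, 3, 4, 5, 6], the degrees are [2, 2, 2, 2, 2, 1, 1], giving D = diag(2, 2, 2, 2, 2, 1, 1) and L = D - A. L has integer entries, so p(x) = det(xI - L) has integer coefficients. Expanding the determinant yields x^7 - 12x^6 + 55x^5 - 120x^4 + 126x^3 - 56x^2 + 7x. The coefficient of x^6 equals -trace(L) = -12, matching the sum of degrees. There is one zero in the spectrum, matching the 1 component.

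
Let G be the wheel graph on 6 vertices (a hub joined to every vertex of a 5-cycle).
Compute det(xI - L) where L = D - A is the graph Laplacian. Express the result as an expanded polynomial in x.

x^6 - 20x^5 + 155x^4 - 580x^3 + 1045x^2 - 726x

The graph has 6 vertices and degree multiset [5, 3, 3, 3, 3, 3]; D is the diagonal matrix of degrees and L = D - A. Computing det(xI - L) by cofactor expansion (or equivalently via sum-over-permutations) gives x^6 - 20x^5 + 155x^4 - 580x^3 + 1045x^2 - 726x. Since p(0) = det(-L) = 0, x divides p(x). The largest eigenvalue, 6, is at most the vertex count 6. There is one zero in the spectrum, matching the 1 component.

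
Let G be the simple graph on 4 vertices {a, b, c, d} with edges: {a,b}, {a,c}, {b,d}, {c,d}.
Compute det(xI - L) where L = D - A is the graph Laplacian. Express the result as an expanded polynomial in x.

Each diagonal entry of L is the vertex degree and each off-diagonal entry is -1 where an edge is present, 0 otherwise; in the order [a, b, c, d] the diagonal is [2, 2, 2, 2]. L has integer entries, so p(x) = det(xI - L) has integer coefficients. Expanding the determinant yields x^4 - 8x^3 + 20x^2 - 16x. The constant term is 0 because L is singular (the all-ones vector lies in its kernel).

x^4 - 8x^3 + 20x^2 - 16x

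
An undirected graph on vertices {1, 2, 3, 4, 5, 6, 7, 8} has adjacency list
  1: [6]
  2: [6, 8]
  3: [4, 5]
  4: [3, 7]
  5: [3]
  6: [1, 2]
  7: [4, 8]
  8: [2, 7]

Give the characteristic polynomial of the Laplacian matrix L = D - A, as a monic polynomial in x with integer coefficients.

x^8 - 14x^7 + 78x^6 - 220x^5 + 330x^4 - 252x^3 + 84x^2 - 8x

Each diagonal entry of L is the vertex degree and each off-diagonal entry is -1 where an edge is present, 0 otherwise; in the order [1, 2, 3, 4, 5, 6, 7, 8] the diagonal is [1, 2, 2, 2, 1, 2, 2, 2]. L has integer entries, so p(x) = det(xI - L) has integer coefficients. Expanding the determinant yields x^8 - 14x^7 + 78x^6 - 220x^5 + 330x^4 - 252x^3 + 84x^2 - 8x. The coefficient of x^7 equals -trace(L) = -14, matching the sum of degrees. There is one zero in the spectrum, matching the 1 component. The eigenvalues sum to 14, which equals trace(L) = 2|E|.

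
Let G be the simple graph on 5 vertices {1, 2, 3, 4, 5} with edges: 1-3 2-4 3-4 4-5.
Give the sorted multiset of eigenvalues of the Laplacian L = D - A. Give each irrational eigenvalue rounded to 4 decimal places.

[0, 0.5188, 1, 2.3111, 4.1701]

Reading degrees in the order [1, 2, 3, 4, 5] gives [1, 1, 2, 3, 1]; set D = diag(1, 1, 2, 3, 1) and form L = D - A. L is symmetric positive semidefinite, so every eigenvalue is real and nonnegative. The eigenvalues sum to 8, which equals trace(L) = 2|E|. The largest eigenvalue, 4.1701, is at most the vertex count 5.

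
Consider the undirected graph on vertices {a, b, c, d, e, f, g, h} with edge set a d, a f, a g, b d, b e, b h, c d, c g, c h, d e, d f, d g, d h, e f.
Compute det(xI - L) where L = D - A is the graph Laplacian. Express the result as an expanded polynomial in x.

x^8 - 28x^7 + 322x^6 - 1974x^5 + 6965x^4 - 14126x^3 + 15225x^2 - 6728x

With the vertex order [a, b, c, d, e, f, g, h], the degrees are [3, 3, 3, 7, 3, 3, 3, 3], giving D = diag(3, 3, 3, 7, 3, 3, 3, 3) and L = D - A. Computing det(xI - L) by cofactor expansion (or equivalently via sum-over-permutations) gives x^8 - 28x^7 + 322x^6 - 1974x^5 + 6965x^4 - 14126x^3 + 15225x^2 - 6728x. Since p(0) = det(-L) = 0, x divides p(x). There is one zero in the spectrum, matching the 1 component.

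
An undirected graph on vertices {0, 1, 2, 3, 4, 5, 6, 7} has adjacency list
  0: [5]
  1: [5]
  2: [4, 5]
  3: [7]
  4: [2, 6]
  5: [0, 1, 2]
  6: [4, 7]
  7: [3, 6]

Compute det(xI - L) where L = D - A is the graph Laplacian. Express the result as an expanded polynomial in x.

x^8 - 14x^7 + 77x^6 - 212x^5 + 309x^4 - 232x^3 + 79x^2 - 8x

Each diagonal entry of L is the vertex degree and each off-diagonal entry is -1 where an edge is present, 0 otherwise; in the order [0, 1, 2, 3, 4, 5, 6, 7] the diagonal is [1, 1, 2, 1, 2, 3, 2, 2]. Computing det(xI - L) by cofactor expansion (or equivalently via sum-over-permutations) gives x^8 - 14x^7 + 77x^6 - 212x^5 + 309x^4 - 232x^3 + 79x^2 - 8x. The coefficient of x^7 equals -trace(L) = -14, matching the sum of degrees. By the matrix-tree theorem the graph has (1/8) * product of the nonzero eigenvalues = 1 spanning tree.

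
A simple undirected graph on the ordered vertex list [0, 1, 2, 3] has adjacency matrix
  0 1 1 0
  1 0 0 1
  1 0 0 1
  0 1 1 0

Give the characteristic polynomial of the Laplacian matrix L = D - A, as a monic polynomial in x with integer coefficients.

x^4 - 8x^3 + 20x^2 - 16x

Each diagonal entry of L is the vertex degree and each off-diagonal entry is -1 where an edge is present, 0 otherwise; in the order [0, 1, 2, 3] the diagonal is [2, 2, 2, 2]. L has integer entries, so p(x) = det(xI - L) has integer coefficients. Expanding the determinant yields x^4 - 8x^3 + 20x^2 - 16x. Since p(0) = det(-L) = 0, x divides p(x). By the matrix-tree theorem the graph has (1/4) * product of the nonzero eigenvalues = 4 spanning trees. The largest eigenvalue, 4, is at most the vertex count 4.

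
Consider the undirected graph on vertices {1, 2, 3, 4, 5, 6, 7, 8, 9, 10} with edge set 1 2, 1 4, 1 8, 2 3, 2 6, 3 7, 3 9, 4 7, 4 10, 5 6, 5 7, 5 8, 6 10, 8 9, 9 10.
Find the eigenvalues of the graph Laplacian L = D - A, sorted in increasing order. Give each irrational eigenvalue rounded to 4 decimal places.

[0, 2, 2, 2, 2, 2, 5, 5, 5, 5]

Reading degrees in the order [1, 2, 3, 4, 5, 6, 7, 8, 9, 10] gives [3, 3, 3, 3, 3, 3, 3, 3, 3, 3]; set D = diag(3, 3, 3, 3, 3, 3, 3, 3, 3, 3) and form L = D - A. The multiplicity of 0 as a Laplacian eigenvalue equals the number of connected components. The single zero eigenvalue shows the graph is connected. There is one zero in the spectrum, matching the 1 component. By the matrix-tree theorem the graph has (1/10) * product of the nonzero eigenvalues = 2000 spanning trees.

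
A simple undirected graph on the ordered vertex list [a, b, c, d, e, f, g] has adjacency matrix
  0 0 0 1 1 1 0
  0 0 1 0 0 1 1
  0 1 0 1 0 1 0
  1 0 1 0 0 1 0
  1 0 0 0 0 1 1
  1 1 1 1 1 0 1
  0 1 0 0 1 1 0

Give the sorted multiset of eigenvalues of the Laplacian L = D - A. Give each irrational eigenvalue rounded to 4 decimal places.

[0, 2, 2, 4, 4, 5, 7]

Each diagonal entry of L is the vertex degree and each off-diagonal entry is -1 where an edge is present, 0 otherwise; in the order [a, b, c, d, e, f, g] the diagonal is [3, 3, 3, 3, 3, 6, 3]. The multiplicity of 0 as a Laplacian eigenvalue equals the number of connected components.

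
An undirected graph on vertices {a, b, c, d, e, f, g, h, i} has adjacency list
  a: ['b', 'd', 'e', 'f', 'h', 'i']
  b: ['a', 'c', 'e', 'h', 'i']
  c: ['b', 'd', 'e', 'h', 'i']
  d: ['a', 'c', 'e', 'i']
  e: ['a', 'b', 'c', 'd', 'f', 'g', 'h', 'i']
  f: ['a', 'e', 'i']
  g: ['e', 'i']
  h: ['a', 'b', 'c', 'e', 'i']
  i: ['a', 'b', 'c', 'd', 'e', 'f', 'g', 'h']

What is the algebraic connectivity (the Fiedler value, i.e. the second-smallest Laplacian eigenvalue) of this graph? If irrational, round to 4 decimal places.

2

With the vertex order [a, b, c, d, e, f, g, h, i], the degrees are [6, 5, 5, 4, 8, 3, 2, 5, 8], giving D = diag(6, 5, 5, 4, 8, 3, 2, 5, 8) and L = D - A. The smallest Laplacian eigenvalue is always 0. The next one, lambda_2 = 2, measures how hard the graph is to disconnect: larger values mean better connectivity.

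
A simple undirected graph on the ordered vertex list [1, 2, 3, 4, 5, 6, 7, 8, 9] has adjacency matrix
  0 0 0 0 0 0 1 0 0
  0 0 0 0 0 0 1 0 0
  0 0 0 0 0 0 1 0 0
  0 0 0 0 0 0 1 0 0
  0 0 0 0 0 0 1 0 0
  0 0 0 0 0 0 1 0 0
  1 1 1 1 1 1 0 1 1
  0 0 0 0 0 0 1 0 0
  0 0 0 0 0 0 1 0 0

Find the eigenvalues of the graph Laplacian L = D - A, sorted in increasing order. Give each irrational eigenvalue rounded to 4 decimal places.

[0, 1, 1, 1, 1, 1, 1, 1, 9]

With the vertex order [1, 2, 3, 4, 5, 6, 7, 8, 9], the degrees are [1, 1, 1, 1, 1, 1, 8, 1, 1], giving D = diag(1, 1, 1, 1, 1, 1, 8, 1, 1) and L = D - A. The multiplicity of 0 as a Laplacian eigenvalue equals the number of connected components. The single zero eigenvalue shows the graph is connected. By the matrix-tree theorem the graph has (1/9) * product of the nonzero eigenvalues = 1 spanning tree.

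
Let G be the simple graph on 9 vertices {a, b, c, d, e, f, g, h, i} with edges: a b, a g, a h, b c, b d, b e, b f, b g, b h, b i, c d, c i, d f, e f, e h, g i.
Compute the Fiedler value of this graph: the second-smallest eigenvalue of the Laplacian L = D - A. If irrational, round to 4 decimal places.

Each diagonal entry of L is the vertex degree and each off-diagonal entry is -1 where an edge is present, 0 otherwise; in the order [a, b, c, d, e, f, g, h, i] the diagonal is [3, 8, 3, 3, 3, 3, 3, 3, 3]. The smallest Laplacian eigenvalue is always 0. The next one, lambda_2 = 1.5858, measures how hard the graph is to disconnect: larger values mean better connectivity. The largest eigenvalue, 9, is at most the vertex count 9.

1.5858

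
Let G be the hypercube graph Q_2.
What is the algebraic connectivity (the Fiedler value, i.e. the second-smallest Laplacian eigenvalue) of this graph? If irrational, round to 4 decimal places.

The graph has 4 vertices and degree multiset [2, 2, 2, 2]; D is the diagonal matrix of degrees and L = D - A. The sorted Laplacian eigenvalues are [0, 2, 2, 4]; the algebraic connectivity is the second entry, 2. By the matrix-tree theorem the graph has (1/4) * product of the nonzero eigenvalues = 4 spanning trees.

2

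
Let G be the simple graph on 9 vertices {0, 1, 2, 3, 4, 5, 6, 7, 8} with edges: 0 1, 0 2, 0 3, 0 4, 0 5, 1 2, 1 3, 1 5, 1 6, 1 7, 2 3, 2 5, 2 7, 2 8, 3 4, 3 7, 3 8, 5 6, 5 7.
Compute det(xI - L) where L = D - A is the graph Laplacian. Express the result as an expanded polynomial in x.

x^9 - 38x^8 + 610x^7 - 5374x^6 + 28243x^5 - 90056x^4 + 169029x^3 - 169998x^2 + 70092x

With the vertex order [0, 1, 2, 3, 4, 5, 6, 7, 8], the degrees are [5, 6, 6, 6, 2, 5, 2, 4, 2], giving D = diag(5, 6, 6, 6, 2, 5, 2, 4, 2) and L = D - A. Computing det(xI - L) by cofactor expansion (or equivalently via sum-over-permutations) gives x^9 - 38x^8 + 610x^7 - 5374x^6 + 28243x^5 - 90056x^4 + 169029x^3 - 169998x^2 + 70092x. The coefficient of x^8 equals -trace(L) = -38, matching the sum of degrees. There is one zero in the spectrum, matching the 1 component. By the matrix-tree theorem the graph has (1/9) * product of the nonzero eigenvalues = 7788 spanning trees.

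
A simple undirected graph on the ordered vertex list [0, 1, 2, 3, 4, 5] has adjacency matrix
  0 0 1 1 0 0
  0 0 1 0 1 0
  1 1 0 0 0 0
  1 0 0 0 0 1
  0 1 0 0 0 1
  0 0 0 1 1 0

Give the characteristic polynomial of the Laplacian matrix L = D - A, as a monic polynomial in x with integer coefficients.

x^6 - 12x^5 + 54x^4 - 112x^3 + 105x^2 - 36x

With the vertex order [0, 1, 2, 3, 4, 5], the degrees are [2, 2, 2, 2, 2, 2], giving D = diag(2, 2, 2, 2, 2, 2) and L = D - A. L has integer entries, so p(x) = det(xI - L) has integer coefficients. Expanding the determinant yields x^6 - 12x^5 + 54x^4 - 112x^3 + 105x^2 - 36x. The constant term is 0 because L is singular (the all-ones vector lies in its kernel).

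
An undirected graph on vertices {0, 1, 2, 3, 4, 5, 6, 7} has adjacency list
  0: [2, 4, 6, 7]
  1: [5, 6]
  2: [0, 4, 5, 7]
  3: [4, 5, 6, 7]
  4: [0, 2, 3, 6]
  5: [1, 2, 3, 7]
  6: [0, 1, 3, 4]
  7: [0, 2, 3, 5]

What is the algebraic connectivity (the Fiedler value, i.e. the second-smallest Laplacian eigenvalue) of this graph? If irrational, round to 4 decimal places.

1.7294

Reading degrees in the order [0, 1, 2, 3, 4, 5, 6, 7] gives [4, 2, 4, 4, 4, 4, 4, 4]; set D = diag(4, 2, 4, 4, 4, 4, 4, 4) and form L = D - A. The smallest Laplacian eigenvalue is always 0. The next one, lambda_2 = 1.7294, measures how hard the graph is to disconnect: larger values mean better connectivity. There is one zero in the spectrum, matching the 1 component. The eigenvalues sum to 30, which equals trace(L) = 2|E|.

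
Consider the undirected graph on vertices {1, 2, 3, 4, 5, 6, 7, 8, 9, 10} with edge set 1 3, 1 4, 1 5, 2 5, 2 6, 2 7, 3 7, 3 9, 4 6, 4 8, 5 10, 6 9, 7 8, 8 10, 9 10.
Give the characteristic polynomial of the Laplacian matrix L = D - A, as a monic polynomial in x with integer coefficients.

x^10 - 30x^9 + 390x^8 - 2880x^7 + 13305x^6 - 39882x^5 + 77640x^4 - 94800x^3 + 66000x^2 - 20000x

With the vertex order [1, 2, 3, 4, 5, 6, 7, 8, 9, 10], the degrees are [3, 3, 3, 3, 3, 3, 3, 3, 3, 3], giving D = diag(3, 3, 3, 3, 3, 3, 3, 3, 3, 3) and L = D - A. Computing det(xI - L) by cofactor expansion (or equivalently via sum-over-permutations) gives x^10 - 30x^9 + 390x^8 - 2880x^7 + 13305x^6 - 39882x^5 + 77640x^4 - 94800x^3 + 66000x^2 - 20000x. The constant term is 0 because L is singular (the all-ones vector lies in its kernel). The largest eigenvalue, 5, is at most the vertex count 10. The eigenvalues sum to 30, which equals trace(L) = 2|E|.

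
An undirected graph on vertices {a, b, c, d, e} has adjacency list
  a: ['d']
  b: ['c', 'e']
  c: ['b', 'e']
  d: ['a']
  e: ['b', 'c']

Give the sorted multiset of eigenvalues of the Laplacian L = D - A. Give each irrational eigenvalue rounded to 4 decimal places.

[0, 0, 2, 3, 3]

Each diagonal entry of L is the vertex degree and each off-diagonal entry is -1 where an edge is present, 0 otherwise; in the order [a, b, c, d, e] the diagonal is [1, 2, 2, 1, 2]. The multiplicity of 0 as a Laplacian eigenvalue equals the number of connected components. The 2 zero eigenvalues correspond to the 2 connected components. The eigenvalues sum to 8, which equals trace(L) = 2|E|. There are 2 zeros in the spectrum, matching the 2 components.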